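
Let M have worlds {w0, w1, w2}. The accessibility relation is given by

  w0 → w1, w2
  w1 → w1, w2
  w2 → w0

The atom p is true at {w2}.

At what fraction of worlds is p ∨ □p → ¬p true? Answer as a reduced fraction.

w0: p ∨ □p is F, ¬p is T. ✓
w1: p ∨ □p is F, ¬p is T. ✓
w2: p ∨ □p is T, ¬p is F. ✗
That's 2 of 3 worlds, so 2/3.

2/3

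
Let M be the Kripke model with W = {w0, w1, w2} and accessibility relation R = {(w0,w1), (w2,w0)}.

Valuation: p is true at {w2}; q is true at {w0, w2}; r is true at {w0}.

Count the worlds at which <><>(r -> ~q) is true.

w0: successors {w1}; <>(r -> ~q) there: w1:F. ✗
w1: no successors, so <><>(r -> ~q) fails. ✗
w2: successors {w0}; <>(r -> ~q) there: w0:T. ✓
Satisfying worlds: {w2}.

1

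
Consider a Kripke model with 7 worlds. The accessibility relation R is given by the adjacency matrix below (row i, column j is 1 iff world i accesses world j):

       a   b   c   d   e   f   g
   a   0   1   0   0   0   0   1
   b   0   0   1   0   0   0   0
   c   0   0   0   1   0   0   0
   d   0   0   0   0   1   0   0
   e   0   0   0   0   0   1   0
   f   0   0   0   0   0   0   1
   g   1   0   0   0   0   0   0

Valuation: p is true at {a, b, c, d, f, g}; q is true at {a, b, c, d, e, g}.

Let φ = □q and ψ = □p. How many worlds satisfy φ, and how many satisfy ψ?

For □q:
a: successors {b, g}; q there: b:T, g:T. ✓
b: successors {c}; q there: c:T. ✓
c: successors {d}; q there: d:T. ✓
d: successors {e}; q there: e:T. ✓
e: successors {f}; q there: f:F. ✗
f: successors {g}; q there: g:T. ✓
g: successors {a}; q there: a:T. ✓
— 6 worlds.
For □p:
a: successors {b, g}; p there: b:T, g:T. ✓
b: successors {c}; p there: c:T. ✓
c: successors {d}; p there: d:T. ✓
d: successors {e}; p there: e:F. ✗
e: successors {f}; p there: f:T. ✓
f: successors {g}; p there: g:T. ✓
g: successors {a}; p there: a:T. ✓
— 6 worlds.

6 and 6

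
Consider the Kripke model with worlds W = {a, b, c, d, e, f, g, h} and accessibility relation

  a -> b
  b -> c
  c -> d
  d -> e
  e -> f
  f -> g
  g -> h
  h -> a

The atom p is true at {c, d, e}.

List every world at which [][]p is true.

a: successors {b}; []p there: b:T. ✓
b: successors {c}; []p there: c:T. ✓
c: successors {d}; []p there: d:T. ✓
d: successors {e}; []p there: e:F. ✗
e: successors {f}; []p there: f:F. ✗
f: successors {g}; []p there: g:F. ✗
g: successors {h}; []p there: h:F. ✗
h: successors {a}; []p there: a:F. ✗

{a, b, c}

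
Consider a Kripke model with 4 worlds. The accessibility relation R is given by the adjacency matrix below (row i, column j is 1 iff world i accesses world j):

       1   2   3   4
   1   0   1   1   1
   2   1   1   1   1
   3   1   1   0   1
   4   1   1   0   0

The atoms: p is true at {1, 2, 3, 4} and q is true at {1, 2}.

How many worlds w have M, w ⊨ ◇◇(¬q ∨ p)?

4

1: successors {2, 3, 4}; ◇(¬q ∨ p) there: 2:T, 3:T, 4:T. ✓
2: successors {1, 2, 3, 4}; ◇(¬q ∨ p) there: 1:T, 2:T, 3:T, 4:T. ✓
3: successors {1, 2, 4}; ◇(¬q ∨ p) there: 1:T, 2:T, 4:T. ✓
4: successors {1, 2}; ◇(¬q ∨ p) there: 1:T, 2:T. ✓
Satisfying worlds: {1, 2, 3, 4}.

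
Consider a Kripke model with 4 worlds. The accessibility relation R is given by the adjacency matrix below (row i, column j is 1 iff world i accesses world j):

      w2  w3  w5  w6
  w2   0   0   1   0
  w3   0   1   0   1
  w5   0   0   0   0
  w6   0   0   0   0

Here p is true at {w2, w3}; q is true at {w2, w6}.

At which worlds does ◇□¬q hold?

w2: successors {w5}; □¬q there: w5:T. ✓
w3: successors {w3, w6}; □¬q there: w3:F, w6:T. ✓
w5: no successors, so ◇□¬q fails. ✗
w6: no successors, so ◇□¬q fails. ✗

{w2, w3}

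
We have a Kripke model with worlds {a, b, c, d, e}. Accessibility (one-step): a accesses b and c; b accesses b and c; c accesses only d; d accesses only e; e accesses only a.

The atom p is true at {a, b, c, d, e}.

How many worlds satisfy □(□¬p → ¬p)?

5

a: successors {b, c}; □¬p → ¬p there: b:T, c:T. ✓
b: successors {b, c}; □¬p → ¬p there: b:T, c:T. ✓
c: successors {d}; □¬p → ¬p there: d:T. ✓
d: successors {e}; □¬p → ¬p there: e:T. ✓
e: successors {a}; □¬p → ¬p there: a:T. ✓
Satisfying worlds: {a, b, c, d, e}.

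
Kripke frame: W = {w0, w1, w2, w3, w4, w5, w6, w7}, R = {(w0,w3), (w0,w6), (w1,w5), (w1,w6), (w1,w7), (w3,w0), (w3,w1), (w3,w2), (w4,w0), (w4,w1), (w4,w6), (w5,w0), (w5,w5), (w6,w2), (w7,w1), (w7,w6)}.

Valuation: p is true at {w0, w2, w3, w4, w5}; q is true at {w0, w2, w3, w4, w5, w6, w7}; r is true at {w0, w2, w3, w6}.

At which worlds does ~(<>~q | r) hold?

w0: <>~q | r is T. ✗
w1: <>~q | r is F. ✓
w2: <>~q | r is T. ✗
w3: <>~q | r is T. ✗
w4: <>~q | r is T. ✗
w5: <>~q | r is F. ✓
w6: <>~q | r is T. ✗
w7: <>~q | r is T. ✗

{w1, w5}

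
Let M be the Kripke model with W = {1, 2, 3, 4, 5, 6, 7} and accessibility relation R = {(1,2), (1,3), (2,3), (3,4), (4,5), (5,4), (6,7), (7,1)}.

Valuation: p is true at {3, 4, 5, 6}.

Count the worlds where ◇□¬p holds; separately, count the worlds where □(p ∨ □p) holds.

1 and 5

For ◇□¬p:
1: successors {2, 3}; □¬p there: 2:F, 3:F. ✗
2: successors {3}; □¬p there: 3:F. ✗
3: successors {4}; □¬p there: 4:F. ✗
4: successors {5}; □¬p there: 5:F. ✗
5: successors {4}; □¬p there: 4:F. ✗
6: successors {7}; □¬p there: 7:T. ✓
7: successors {1}; □¬p there: 1:F. ✗
— 1 world.
For □(p ∨ □p):
1: successors {2, 3}; p ∨ □p there: 2:T, 3:T. ✓
2: successors {3}; p ∨ □p there: 3:T. ✓
3: successors {4}; p ∨ □p there: 4:T. ✓
4: successors {5}; p ∨ □p there: 5:T. ✓
5: successors {4}; p ∨ □p there: 4:T. ✓
6: successors {7}; p ∨ □p there: 7:F. ✗
7: successors {1}; p ∨ □p there: 1:F. ✗
— 5 worlds.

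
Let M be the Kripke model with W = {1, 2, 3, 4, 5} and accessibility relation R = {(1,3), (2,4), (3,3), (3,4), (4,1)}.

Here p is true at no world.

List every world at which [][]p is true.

1: successors {3}; []p there: 3:F. ✗
2: successors {4}; []p there: 4:F. ✗
3: successors {3, 4}; []p there: 3:F, 4:F. ✗
4: successors {1}; []p there: 1:F. ✗
5: no successors, so [][]p holds vacuously. ✓

{5}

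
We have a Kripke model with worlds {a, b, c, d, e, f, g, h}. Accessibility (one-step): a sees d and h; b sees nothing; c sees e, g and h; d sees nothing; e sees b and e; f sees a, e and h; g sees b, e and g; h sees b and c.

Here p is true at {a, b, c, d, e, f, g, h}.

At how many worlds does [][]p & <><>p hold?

6

a: [][]p is T, <><>p is T. ✓
b: [][]p is T, <><>p is F. ✗
c: [][]p is T, <><>p is T. ✓
d: [][]p is T, <><>p is F. ✗
e: [][]p is T, <><>p is T. ✓
f: [][]p is T, <><>p is T. ✓
g: [][]p is T, <><>p is T. ✓
h: [][]p is T, <><>p is T. ✓
Satisfying worlds: {a, c, e, f, g, h}.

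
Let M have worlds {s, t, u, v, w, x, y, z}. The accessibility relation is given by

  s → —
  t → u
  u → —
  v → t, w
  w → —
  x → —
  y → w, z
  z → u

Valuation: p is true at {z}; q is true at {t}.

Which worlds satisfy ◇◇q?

s: no successors, so ◇◇q fails. ✗
t: successors {u}; ◇q there: u:F. ✗
u: no successors, so ◇◇q fails. ✗
v: successors {t, w}; ◇q there: t:F, w:F. ✗
w: no successors, so ◇◇q fails. ✗
x: no successors, so ◇◇q fails. ✗
y: successors {w, z}; ◇q there: w:F, z:F. ✗
z: successors {u}; ◇q there: u:F. ✗

∅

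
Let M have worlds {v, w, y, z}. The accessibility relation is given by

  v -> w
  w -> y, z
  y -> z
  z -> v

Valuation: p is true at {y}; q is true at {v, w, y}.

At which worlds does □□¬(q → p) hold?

{y, z}

v: successors {w}; □¬(q → p) there: w:F. ✗
w: successors {y, z}; □¬(q → p) there: y:F, z:T. ✗
y: successors {z}; □¬(q → p) there: z:T. ✓
z: successors {v}; □¬(q → p) there: v:T. ✓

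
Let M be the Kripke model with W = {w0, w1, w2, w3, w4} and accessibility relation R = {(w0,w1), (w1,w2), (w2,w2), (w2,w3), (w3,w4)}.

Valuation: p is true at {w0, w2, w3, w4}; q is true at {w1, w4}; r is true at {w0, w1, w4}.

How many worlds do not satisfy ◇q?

3

w0: successors {w1}; q there: w1:T. ✓
w1: successors {w2}; q there: w2:F. ✗
w2: successors {w2, w3}; q there: w2:F, w3:F. ✗
w3: successors {w4}; q there: w4:T. ✓
w4: no successors, so ◇q fails. ✗
Satisfying worlds: {w0, w3}.
So ◇q fails at the other 3 worlds.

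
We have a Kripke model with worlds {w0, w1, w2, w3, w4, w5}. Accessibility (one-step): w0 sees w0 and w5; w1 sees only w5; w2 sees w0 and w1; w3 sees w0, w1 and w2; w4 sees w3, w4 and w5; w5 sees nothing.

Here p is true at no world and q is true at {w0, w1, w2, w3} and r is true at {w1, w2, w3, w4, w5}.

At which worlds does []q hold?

w0: successors {w0, w5}; q there: w0:T, w5:F. ✗
w1: successors {w5}; q there: w5:F. ✗
w2: successors {w0, w1}; q there: w0:T, w1:T. ✓
w3: successors {w0, w1, w2}; q there: w0:T, w1:T, w2:T. ✓
w4: successors {w3, w4, w5}; q there: w3:T, w4:F, w5:F. ✗
w5: no successors, so []q holds vacuously. ✓

{w2, w3, w5}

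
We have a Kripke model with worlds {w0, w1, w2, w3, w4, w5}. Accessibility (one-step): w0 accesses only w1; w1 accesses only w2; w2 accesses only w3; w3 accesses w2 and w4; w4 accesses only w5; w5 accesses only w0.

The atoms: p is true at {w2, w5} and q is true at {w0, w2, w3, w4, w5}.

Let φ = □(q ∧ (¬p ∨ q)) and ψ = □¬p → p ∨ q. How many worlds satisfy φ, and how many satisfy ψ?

For □(q ∧ (¬p ∨ q)):
w0: successors {w1}; q ∧ (¬p ∨ q) there: w1:F. ✗
w1: successors {w2}; q ∧ (¬p ∨ q) there: w2:T. ✓
w2: successors {w3}; q ∧ (¬p ∨ q) there: w3:T. ✓
w3: successors {w2, w4}; q ∧ (¬p ∨ q) there: w2:T, w4:T. ✓
w4: successors {w5}; q ∧ (¬p ∨ q) there: w5:T. ✓
w5: successors {w0}; q ∧ (¬p ∨ q) there: w0:T. ✓
— 5 worlds.
For □¬p → p ∨ q:
w0: □¬p is T, p ∨ q is T. ✓
w1: □¬p is F, p ∨ q is F. ✓
w2: □¬p is T, p ∨ q is T. ✓
w3: □¬p is F, p ∨ q is T. ✓
w4: □¬p is F, p ∨ q is T. ✓
w5: □¬p is T, p ∨ q is T. ✓
— 6 worlds.

5 and 6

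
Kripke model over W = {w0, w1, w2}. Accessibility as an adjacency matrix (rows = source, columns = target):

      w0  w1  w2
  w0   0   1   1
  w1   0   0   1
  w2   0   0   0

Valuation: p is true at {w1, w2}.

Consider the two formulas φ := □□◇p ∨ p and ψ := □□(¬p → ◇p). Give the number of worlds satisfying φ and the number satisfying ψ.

For □□◇p ∨ p:
w0: □□◇p is F, p is F. ✗
w1: □□◇p is T, p is T. ✓
w2: □□◇p is T, p is T. ✓
— 2 worlds.
For □□(¬p → ◇p):
w0: successors {w1, w2}; □(¬p → ◇p) there: w1:T, w2:T. ✓
w1: successors {w2}; □(¬p → ◇p) there: w2:T. ✓
w2: no successors, so □□(¬p → ◇p) holds vacuously. ✓
— 3 worlds.

2 and 3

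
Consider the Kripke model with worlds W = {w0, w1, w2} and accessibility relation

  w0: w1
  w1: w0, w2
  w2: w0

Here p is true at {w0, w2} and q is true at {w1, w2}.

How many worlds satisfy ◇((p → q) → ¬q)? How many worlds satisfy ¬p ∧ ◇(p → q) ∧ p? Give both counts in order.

2 and 0

For ◇((p → q) → ¬q):
w0: successors {w1}; (p → q) → ¬q there: w1:F. ✗
w1: successors {w0, w2}; (p → q) → ¬q there: w0:T, w2:F. ✓
w2: successors {w0}; (p → q) → ¬q there: w0:T. ✓
— 2 worlds.
For ¬p ∧ ◇(p → q) ∧ p:
w0: ¬p is F, ◇(p → q) ∧ p is T. ✗
w1: ¬p is T, ◇(p → q) ∧ p is F. ✗
w2: ¬p is F, ◇(p → q) ∧ p is F. ✗
— 0 worlds.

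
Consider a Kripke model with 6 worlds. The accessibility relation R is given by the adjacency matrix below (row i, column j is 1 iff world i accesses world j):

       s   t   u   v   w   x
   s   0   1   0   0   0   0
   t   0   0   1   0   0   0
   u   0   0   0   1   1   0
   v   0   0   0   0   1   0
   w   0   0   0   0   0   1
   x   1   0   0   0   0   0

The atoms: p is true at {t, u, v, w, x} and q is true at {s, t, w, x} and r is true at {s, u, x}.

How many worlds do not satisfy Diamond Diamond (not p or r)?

2

s: successors {t}; Diamond (not p or r) there: t:T. ✓
t: successors {u}; Diamond (not p or r) there: u:F. ✗
u: successors {v, w}; Diamond (not p or r) there: v:F, w:T. ✓
v: successors {w}; Diamond (not p or r) there: w:T. ✓
w: successors {x}; Diamond (not p or r) there: x:T. ✓
x: successors {s}; Diamond (not p or r) there: s:F. ✗
Satisfying worlds: {s, u, v, w}.
So Diamond Diamond (not p or r) fails at the other 2 worlds.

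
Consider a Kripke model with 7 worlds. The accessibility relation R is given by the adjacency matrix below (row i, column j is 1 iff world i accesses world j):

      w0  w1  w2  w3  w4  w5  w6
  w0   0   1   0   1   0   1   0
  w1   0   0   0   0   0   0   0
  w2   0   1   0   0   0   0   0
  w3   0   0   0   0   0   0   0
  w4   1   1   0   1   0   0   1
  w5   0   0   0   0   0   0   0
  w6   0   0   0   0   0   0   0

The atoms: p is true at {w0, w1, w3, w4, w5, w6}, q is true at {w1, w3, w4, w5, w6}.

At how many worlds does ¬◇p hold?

w0: ◇p is T. ✗
w1: ◇p is F. ✓
w2: ◇p is T. ✗
w3: ◇p is F. ✓
w4: ◇p is T. ✗
w5: ◇p is F. ✓
w6: ◇p is F. ✓
Satisfying worlds: {w1, w3, w5, w6}.

4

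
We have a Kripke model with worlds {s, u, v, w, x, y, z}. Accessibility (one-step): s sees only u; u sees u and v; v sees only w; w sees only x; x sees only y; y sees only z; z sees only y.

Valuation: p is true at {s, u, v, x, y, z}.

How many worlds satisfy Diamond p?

6

s: successors {u}; p there: u:T. ✓
u: successors {u, v}; p there: u:T, v:T. ✓
v: successors {w}; p there: w:F. ✗
w: successors {x}; p there: x:T. ✓
x: successors {y}; p there: y:T. ✓
y: successors {z}; p there: z:T. ✓
z: successors {y}; p there: y:T. ✓
Satisfying worlds: {s, u, w, x, y, z}.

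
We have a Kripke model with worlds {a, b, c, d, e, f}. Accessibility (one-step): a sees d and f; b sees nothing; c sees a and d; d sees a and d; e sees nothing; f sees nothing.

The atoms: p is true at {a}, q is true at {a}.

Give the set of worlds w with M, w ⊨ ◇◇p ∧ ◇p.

{c, d}

a: ◇◇p is T, ◇p is F. ✗
b: ◇◇p is F, ◇p is F. ✗
c: ◇◇p is T, ◇p is T. ✓
d: ◇◇p is T, ◇p is T. ✓
e: ◇◇p is F, ◇p is F. ✗
f: ◇◇p is F, ◇p is F. ✗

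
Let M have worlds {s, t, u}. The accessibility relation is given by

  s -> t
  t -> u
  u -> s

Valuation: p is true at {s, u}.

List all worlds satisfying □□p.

s: successors {t}; □p there: t:T. ✓
t: successors {u}; □p there: u:T. ✓
u: successors {s}; □p there: s:F. ✗

{s, t}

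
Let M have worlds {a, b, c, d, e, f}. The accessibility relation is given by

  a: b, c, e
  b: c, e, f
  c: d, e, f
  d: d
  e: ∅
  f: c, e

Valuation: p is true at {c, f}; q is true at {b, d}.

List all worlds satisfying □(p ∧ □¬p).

{e}

a: successors {b, c, e}; p ∧ □¬p there: b:F, c:F, e:F. ✗
b: successors {c, e, f}; p ∧ □¬p there: c:F, e:F, f:F. ✗
c: successors {d, e, f}; p ∧ □¬p there: d:F, e:F, f:F. ✗
d: successors {d}; p ∧ □¬p there: d:F. ✗
e: no successors, so □(p ∧ □¬p) holds vacuously. ✓
f: successors {c, e}; p ∧ □¬p there: c:F, e:F. ✗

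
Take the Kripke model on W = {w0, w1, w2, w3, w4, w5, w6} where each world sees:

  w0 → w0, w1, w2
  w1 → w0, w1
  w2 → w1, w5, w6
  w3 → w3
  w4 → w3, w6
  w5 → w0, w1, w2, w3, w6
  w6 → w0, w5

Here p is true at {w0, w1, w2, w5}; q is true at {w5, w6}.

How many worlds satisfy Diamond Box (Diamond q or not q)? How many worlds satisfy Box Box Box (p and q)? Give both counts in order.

For Diamond Box (Diamond q or not q):
w0: successors {w0, w1, w2}; Box (Diamond q or not q) there: w0:T, w1:T, w2:T. ✓
w1: successors {w0, w1}; Box (Diamond q or not q) there: w0:T, w1:T. ✓
w2: successors {w1, w5, w6}; Box (Diamond q or not q) there: w1:T, w5:T, w6:T. ✓
w3: successors {w3}; Box (Diamond q or not q) there: w3:T. ✓
w4: successors {w3, w6}; Box (Diamond q or not q) there: w3:T, w6:T. ✓
w5: successors {w0, w1, w2, w3, w6}; Box (Diamond q or not q) there: w0:T, w1:T, w2:T, w3:T, w6:T. ✓
w6: successors {w0, w5}; Box (Diamond q or not q) there: w0:T, w5:T. ✓
— 7 worlds.
For Box Box Box (p and q):
w0: successors {w0, w1, w2}; Box Box (p and q) there: w0:F, w1:F, w2:F. ✗
w1: successors {w0, w1}; Box Box (p and q) there: w0:F, w1:F. ✗
w2: successors {w1, w5, w6}; Box Box (p and q) there: w1:F, w5:F, w6:F. ✗
w3: successors {w3}; Box Box (p and q) there: w3:F. ✗
w4: successors {w3, w6}; Box Box (p and q) there: w3:F, w6:F. ✗
w5: successors {w0, w1, w2, w3, w6}; Box Box (p and q) there: w0:F, w1:F, w2:F, w3:F, w6:F. ✗
w6: successors {w0, w5}; Box Box (p and q) there: w0:F, w5:F. ✗
— 0 worlds.

7 and 0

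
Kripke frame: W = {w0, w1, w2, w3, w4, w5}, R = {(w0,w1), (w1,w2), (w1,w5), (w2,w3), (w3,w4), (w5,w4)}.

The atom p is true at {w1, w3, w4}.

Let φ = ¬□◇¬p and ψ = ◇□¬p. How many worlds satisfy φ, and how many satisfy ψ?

For ¬□◇¬p:
w0: □◇¬p is T. ✗
w1: □◇¬p is F. ✓
w2: □◇¬p is F. ✓
w3: □◇¬p is F. ✓
w4: □◇¬p is T. ✗
w5: □◇¬p is F. ✓
— 4 worlds.
For ◇□¬p:
w0: successors {w1}; □¬p there: w1:T. ✓
w1: successors {w2, w5}; □¬p there: w2:F, w5:F. ✗
w2: successors {w3}; □¬p there: w3:F. ✗
w3: successors {w4}; □¬p there: w4:T. ✓
w4: no successors, so ◇□¬p fails. ✗
w5: successors {w4}; □¬p there: w4:T. ✓
— 3 worlds.

4 and 3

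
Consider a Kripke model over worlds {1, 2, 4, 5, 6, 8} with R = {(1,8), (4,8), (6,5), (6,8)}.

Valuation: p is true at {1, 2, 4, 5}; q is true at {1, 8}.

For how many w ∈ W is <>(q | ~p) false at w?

1: successors {8}; q | ~p there: 8:T. ✓
2: no successors, so <>(q | ~p) fails. ✗
4: successors {8}; q | ~p there: 8:T. ✓
5: no successors, so <>(q | ~p) fails. ✗
6: successors {5, 8}; q | ~p there: 5:F, 8:T. ✓
8: no successors, so <>(q | ~p) fails. ✗
Satisfying worlds: {1, 4, 6}.
So <>(q | ~p) fails at the other 3 worlds.

3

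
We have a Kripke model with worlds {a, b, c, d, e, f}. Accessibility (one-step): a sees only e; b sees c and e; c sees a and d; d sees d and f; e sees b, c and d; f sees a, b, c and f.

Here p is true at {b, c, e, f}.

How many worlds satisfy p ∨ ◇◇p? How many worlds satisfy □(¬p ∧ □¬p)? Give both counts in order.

For p ∨ ◇◇p:
a: p is F, ◇◇p is T. ✓
b: p is T, ◇◇p is T. ✓
c: p is T, ◇◇p is T. ✓
d: p is F, ◇◇p is T. ✓
e: p is T, ◇◇p is T. ✓
f: p is T, ◇◇p is T. ✓
— 6 worlds.
For □(¬p ∧ □¬p):
a: successors {e}; ¬p ∧ □¬p there: e:F. ✗
b: successors {c, e}; ¬p ∧ □¬p there: c:F, e:F. ✗
c: successors {a, d}; ¬p ∧ □¬p there: a:F, d:F. ✗
d: successors {d, f}; ¬p ∧ □¬p there: d:F, f:F. ✗
e: successors {b, c, d}; ¬p ∧ □¬p there: b:F, c:F, d:F. ✗
f: successors {a, b, c, f}; ¬p ∧ □¬p there: a:F, b:F, c:F, f:F. ✗
— 0 worlds.

6 and 0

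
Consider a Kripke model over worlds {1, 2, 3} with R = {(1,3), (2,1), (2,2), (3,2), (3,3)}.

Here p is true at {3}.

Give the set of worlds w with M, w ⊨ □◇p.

{1}

1: successors {3}; ◇p there: 3:T. ✓
2: successors {1, 2}; ◇p there: 1:T, 2:F. ✗
3: successors {2, 3}; ◇p there: 2:F, 3:T. ✗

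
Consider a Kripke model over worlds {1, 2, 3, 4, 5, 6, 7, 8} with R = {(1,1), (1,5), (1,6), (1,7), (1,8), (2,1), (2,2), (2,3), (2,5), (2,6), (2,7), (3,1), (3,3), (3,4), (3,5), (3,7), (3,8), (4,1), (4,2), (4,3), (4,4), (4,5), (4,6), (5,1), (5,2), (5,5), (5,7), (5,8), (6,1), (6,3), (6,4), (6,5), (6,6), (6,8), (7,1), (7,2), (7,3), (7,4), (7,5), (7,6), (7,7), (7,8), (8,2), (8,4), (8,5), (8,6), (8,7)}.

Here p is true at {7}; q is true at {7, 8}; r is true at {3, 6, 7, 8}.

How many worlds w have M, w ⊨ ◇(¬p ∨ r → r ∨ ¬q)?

8

1: successors {1, 5, 6, 7, 8}; ¬p ∨ r → r ∨ ¬q there: 1:T, 5:T, 6:T, 7:T, 8:T. ✓
2: successors {1, 2, 3, 5, 6, 7}; ¬p ∨ r → r ∨ ¬q there: 1:T, 2:T, 3:T, 5:T, 6:T, 7:T. ✓
3: successors {1, 3, 4, 5, 7, 8}; ¬p ∨ r → r ∨ ¬q there: 1:T, 3:T, 4:T, 5:T, 7:T, 8:T. ✓
4: successors {1, 2, 3, 4, 5, 6}; ¬p ∨ r → r ∨ ¬q there: 1:T, 2:T, 3:T, 4:T, 5:T, 6:T. ✓
5: successors {1, 2, 5, 7, 8}; ¬p ∨ r → r ∨ ¬q there: 1:T, 2:T, 5:T, 7:T, 8:T. ✓
6: successors {1, 3, 4, 5, 6, 8}; ¬p ∨ r → r ∨ ¬q there: 1:T, 3:T, 4:T, 5:T, 6:T, 8:T. ✓
7: successors {1, 2, 3, 4, 5, 6, 7, 8}; ¬p ∨ r → r ∨ ¬q there: 1:T, 2:T, 3:T, 4:T, 5:T, 6:T, 7:T, 8:T. ✓
8: successors {2, 4, 5, 6, 7}; ¬p ∨ r → r ∨ ¬q there: 2:T, 4:T, 5:T, 6:T, 7:T. ✓
Satisfying worlds: {1, 2, 3, 4, 5, 6, 7, 8}.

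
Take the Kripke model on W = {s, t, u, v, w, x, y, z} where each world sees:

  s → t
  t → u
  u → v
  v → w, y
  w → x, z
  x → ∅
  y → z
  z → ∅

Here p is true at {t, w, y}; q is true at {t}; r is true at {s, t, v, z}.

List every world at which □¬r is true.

{t, v, x, z}

s: successors {t}; ¬r there: t:F. ✗
t: successors {u}; ¬r there: u:T. ✓
u: successors {v}; ¬r there: v:F. ✗
v: successors {w, y}; ¬r there: w:T, y:T. ✓
w: successors {x, z}; ¬r there: x:T, z:F. ✗
x: no successors, so □¬r holds vacuously. ✓
y: successors {z}; ¬r there: z:F. ✗
z: no successors, so □¬r holds vacuously. ✓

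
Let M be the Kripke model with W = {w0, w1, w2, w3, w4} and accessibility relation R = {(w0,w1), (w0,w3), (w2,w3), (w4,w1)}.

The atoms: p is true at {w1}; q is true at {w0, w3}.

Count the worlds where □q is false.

2

w0: successors {w1, w3}; q there: w1:F, w3:T. ✗
w1: no successors, so □q holds vacuously. ✓
w2: successors {w3}; q there: w3:T. ✓
w3: no successors, so □q holds vacuously. ✓
w4: successors {w1}; q there: w1:F. ✗
Satisfying worlds: {w1, w2, w3}.
So □q fails at the other 2 worlds.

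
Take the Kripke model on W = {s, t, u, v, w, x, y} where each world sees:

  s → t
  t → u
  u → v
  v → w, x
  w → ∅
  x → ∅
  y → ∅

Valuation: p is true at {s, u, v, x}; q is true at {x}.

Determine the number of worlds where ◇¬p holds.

2

s: successors {t}; ¬p there: t:T. ✓
t: successors {u}; ¬p there: u:F. ✗
u: successors {v}; ¬p there: v:F. ✗
v: successors {w, x}; ¬p there: w:T, x:F. ✓
w: no successors, so ◇¬p fails. ✗
x: no successors, so ◇¬p fails. ✗
y: no successors, so ◇¬p fails. ✗
Satisfying worlds: {s, v}.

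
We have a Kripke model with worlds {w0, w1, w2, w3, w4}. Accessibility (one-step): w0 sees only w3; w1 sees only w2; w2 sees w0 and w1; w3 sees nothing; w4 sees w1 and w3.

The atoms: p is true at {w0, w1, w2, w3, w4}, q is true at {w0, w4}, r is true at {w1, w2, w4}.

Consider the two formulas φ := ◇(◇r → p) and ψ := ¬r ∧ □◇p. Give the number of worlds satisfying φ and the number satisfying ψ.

4 and 1

For ◇(◇r → p):
w0: successors {w3}; ◇r → p there: w3:T. ✓
w1: successors {w2}; ◇r → p there: w2:T. ✓
w2: successors {w0, w1}; ◇r → p there: w0:T, w1:T. ✓
w3: no successors, so ◇(◇r → p) fails. ✗
w4: successors {w1, w3}; ◇r → p there: w1:T, w3:T. ✓
— 4 worlds.
For ¬r ∧ □◇p:
w0: ¬r is T, □◇p is F. ✗
w1: ¬r is F, □◇p is T. ✗
w2: ¬r is F, □◇p is T. ✗
w3: ¬r is T, □◇p is T. ✓
w4: ¬r is F, □◇p is F. ✗
— 1 world.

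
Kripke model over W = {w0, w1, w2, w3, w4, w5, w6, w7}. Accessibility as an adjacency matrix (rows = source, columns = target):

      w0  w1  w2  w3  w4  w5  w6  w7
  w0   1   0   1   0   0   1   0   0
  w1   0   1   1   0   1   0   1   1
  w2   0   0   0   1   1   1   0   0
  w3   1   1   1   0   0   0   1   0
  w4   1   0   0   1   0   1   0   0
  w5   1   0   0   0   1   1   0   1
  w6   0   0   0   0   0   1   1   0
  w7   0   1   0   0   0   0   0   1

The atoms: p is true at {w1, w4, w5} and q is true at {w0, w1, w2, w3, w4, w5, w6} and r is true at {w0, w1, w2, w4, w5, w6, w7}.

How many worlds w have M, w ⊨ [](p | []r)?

w0: successors {w0, w2, w5}; p | []r there: w0:T, w2:F, w5:T. ✗
w1: successors {w1, w2, w4, w6, w7}; p | []r there: w1:T, w2:F, w4:T, w6:T, w7:T. ✗
w2: successors {w3, w4, w5}; p | []r there: w3:T, w4:T, w5:T. ✓
w3: successors {w0, w1, w2, w6}; p | []r there: w0:T, w1:T, w2:F, w6:T. ✗
w4: successors {w0, w3, w5}; p | []r there: w0:T, w3:T, w5:T. ✓
w5: successors {w0, w4, w5, w7}; p | []r there: w0:T, w4:T, w5:T, w7:T. ✓
w6: successors {w5, w6}; p | []r there: w5:T, w6:T. ✓
w7: successors {w1, w7}; p | []r there: w1:T, w7:T. ✓
Satisfying worlds: {w2, w4, w5, w6, w7}.

5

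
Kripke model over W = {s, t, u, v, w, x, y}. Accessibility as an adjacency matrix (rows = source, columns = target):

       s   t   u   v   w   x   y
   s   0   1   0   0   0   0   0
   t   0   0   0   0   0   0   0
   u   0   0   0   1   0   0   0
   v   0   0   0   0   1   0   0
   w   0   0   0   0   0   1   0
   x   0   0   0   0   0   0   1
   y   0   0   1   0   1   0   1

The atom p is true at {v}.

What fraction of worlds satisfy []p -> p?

s: []p is F, p is F. ✓
t: []p is T, p is F. ✗
u: []p is T, p is F. ✗
v: []p is F, p is T. ✓
w: []p is F, p is F. ✓
x: []p is F, p is F. ✓
y: []p is F, p is F. ✓
That's 5 of 7 worlds, so 5/7.

5/7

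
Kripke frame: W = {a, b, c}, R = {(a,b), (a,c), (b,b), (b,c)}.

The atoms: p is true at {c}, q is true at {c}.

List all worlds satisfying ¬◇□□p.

a: ◇□□p is T. ✗
b: ◇□□p is T. ✗
c: ◇□□p is F. ✓

{c}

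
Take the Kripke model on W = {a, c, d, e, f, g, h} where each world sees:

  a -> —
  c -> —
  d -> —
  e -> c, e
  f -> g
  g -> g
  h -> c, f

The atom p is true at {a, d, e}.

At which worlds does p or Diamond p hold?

{a, d, e}

a: p is T, Diamond p is F. ✓
c: p is F, Diamond p is F. ✗
d: p is T, Diamond p is F. ✓
e: p is T, Diamond p is T. ✓
f: p is F, Diamond p is F. ✗
g: p is F, Diamond p is F. ✗
h: p is F, Diamond p is F. ✗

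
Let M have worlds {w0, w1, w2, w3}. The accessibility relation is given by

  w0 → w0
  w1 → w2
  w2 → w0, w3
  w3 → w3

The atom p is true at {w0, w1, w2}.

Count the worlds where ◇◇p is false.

w0: successors {w0}; ◇p there: w0:T. ✓
w1: successors {w2}; ◇p there: w2:T. ✓
w2: successors {w0, w3}; ◇p there: w0:T, w3:F. ✓
w3: successors {w3}; ◇p there: w3:F. ✗
Satisfying worlds: {w0, w1, w2}.
So ◇◇p fails at the other 1 world.

1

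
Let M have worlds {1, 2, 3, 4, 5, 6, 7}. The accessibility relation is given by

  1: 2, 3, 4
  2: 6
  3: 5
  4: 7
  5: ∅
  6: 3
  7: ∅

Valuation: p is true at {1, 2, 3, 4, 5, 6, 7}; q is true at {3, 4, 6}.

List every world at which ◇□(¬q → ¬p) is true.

1: successors {2, 3, 4}; □(¬q → ¬p) there: 2:T, 3:F, 4:F. ✓
2: successors {6}; □(¬q → ¬p) there: 6:T. ✓
3: successors {5}; □(¬q → ¬p) there: 5:T. ✓
4: successors {7}; □(¬q → ¬p) there: 7:T. ✓
5: no successors, so ◇□(¬q → ¬p) fails. ✗
6: successors {3}; □(¬q → ¬p) there: 3:F. ✗
7: no successors, so ◇□(¬q → ¬p) fails. ✗

{1, 2, 3, 4}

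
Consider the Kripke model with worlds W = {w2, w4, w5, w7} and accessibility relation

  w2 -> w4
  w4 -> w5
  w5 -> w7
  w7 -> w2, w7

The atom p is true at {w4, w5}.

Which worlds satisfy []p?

w2: successors {w4}; p there: w4:T. ✓
w4: successors {w5}; p there: w5:T. ✓
w5: successors {w7}; p there: w7:F. ✗
w7: successors {w2, w7}; p there: w2:F, w7:F. ✗

{w2, w4}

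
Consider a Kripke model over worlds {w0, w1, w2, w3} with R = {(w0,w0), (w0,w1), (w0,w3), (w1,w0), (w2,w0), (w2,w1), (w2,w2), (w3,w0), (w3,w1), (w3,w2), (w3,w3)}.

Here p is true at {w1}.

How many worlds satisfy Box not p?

w0: successors {w0, w1, w3}; not p there: w0:T, w1:F, w3:T. ✗
w1: successors {w0}; not p there: w0:T. ✓
w2: successors {w0, w1, w2}; not p there: w0:T, w1:F, w2:T. ✗
w3: successors {w0, w1, w2, w3}; not p there: w0:T, w1:F, w2:T, w3:T. ✗
Satisfying worlds: {w1}.

1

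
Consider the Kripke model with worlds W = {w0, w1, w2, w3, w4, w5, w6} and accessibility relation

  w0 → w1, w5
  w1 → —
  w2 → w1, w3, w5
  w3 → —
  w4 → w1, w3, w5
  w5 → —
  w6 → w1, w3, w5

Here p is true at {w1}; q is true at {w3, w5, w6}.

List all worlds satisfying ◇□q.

w0: successors {w1, w5}; □q there: w1:T, w5:T. ✓
w1: no successors, so ◇□q fails. ✗
w2: successors {w1, w3, w5}; □q there: w1:T, w3:T, w5:T. ✓
w3: no successors, so ◇□q fails. ✗
w4: successors {w1, w3, w5}; □q there: w1:T, w3:T, w5:T. ✓
w5: no successors, so ◇□q fails. ✗
w6: successors {w1, w3, w5}; □q there: w1:T, w3:T, w5:T. ✓

{w0, w2, w4, w6}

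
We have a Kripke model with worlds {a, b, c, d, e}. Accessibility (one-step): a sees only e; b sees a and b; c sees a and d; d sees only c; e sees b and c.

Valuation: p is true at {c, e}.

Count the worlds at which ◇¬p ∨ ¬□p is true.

a: ◇¬p is F, ¬□p is F. ✗
b: ◇¬p is T, ¬□p is T. ✓
c: ◇¬p is T, ¬□p is T. ✓
d: ◇¬p is F, ¬□p is F. ✗
e: ◇¬p is T, ¬□p is T. ✓
Satisfying worlds: {b, c, e}.

3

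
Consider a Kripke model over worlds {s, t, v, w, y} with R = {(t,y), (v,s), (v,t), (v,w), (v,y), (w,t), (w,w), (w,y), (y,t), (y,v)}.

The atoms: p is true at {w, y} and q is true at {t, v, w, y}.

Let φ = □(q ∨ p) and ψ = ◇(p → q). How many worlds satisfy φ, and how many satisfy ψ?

4 and 4

For □(q ∨ p):
s: no successors, so □(q ∨ p) holds vacuously. ✓
t: successors {y}; q ∨ p there: y:T. ✓
v: successors {s, t, w, y}; q ∨ p there: s:F, t:T, w:T, y:T. ✗
w: successors {t, w, y}; q ∨ p there: t:T, w:T, y:T. ✓
y: successors {t, v}; q ∨ p there: t:T, v:T. ✓
— 4 worlds.
For ◇(p → q):
s: no successors, so ◇(p → q) fails. ✗
t: successors {y}; p → q there: y:T. ✓
v: successors {s, t, w, y}; p → q there: s:T, t:T, w:T, y:T. ✓
w: successors {t, w, y}; p → q there: t:T, w:T, y:T. ✓
y: successors {t, v}; p → q there: t:T, v:T. ✓
— 4 worlds.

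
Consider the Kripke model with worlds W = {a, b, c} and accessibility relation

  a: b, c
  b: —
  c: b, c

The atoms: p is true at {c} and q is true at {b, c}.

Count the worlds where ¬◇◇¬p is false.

2

a: ◇◇¬p is T. ✗
b: ◇◇¬p is F. ✓
c: ◇◇¬p is T. ✗
Satisfying worlds: {b}.
So ¬◇◇¬p fails at the other 2 worlds.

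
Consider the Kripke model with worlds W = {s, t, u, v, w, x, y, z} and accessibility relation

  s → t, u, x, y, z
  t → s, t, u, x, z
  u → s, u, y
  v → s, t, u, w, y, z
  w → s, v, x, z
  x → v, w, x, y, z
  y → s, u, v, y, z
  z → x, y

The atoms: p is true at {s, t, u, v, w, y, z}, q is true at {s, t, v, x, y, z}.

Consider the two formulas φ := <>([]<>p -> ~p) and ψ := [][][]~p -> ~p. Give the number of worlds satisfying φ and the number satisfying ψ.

5 and 8

For <>([]<>p -> ~p):
s: successors {t, u, x, y, z}; []<>p -> ~p there: t:F, u:F, x:T, y:F, z:F. ✓
t: successors {s, t, u, x, z}; []<>p -> ~p there: s:F, t:F, u:F, x:T, z:F. ✓
u: successors {s, u, y}; []<>p -> ~p there: s:F, u:F, y:F. ✗
v: successors {s, t, u, w, y, z}; []<>p -> ~p there: s:F, t:F, u:F, w:F, y:F, z:F. ✗
w: successors {s, v, x, z}; []<>p -> ~p there: s:F, v:F, x:T, z:F. ✓
x: successors {v, w, x, y, z}; []<>p -> ~p there: v:F, w:F, x:T, y:F, z:F. ✓
y: successors {s, u, v, y, z}; []<>p -> ~p there: s:F, u:F, v:F, y:F, z:F. ✗
z: successors {x, y}; []<>p -> ~p there: x:T, y:F. ✓
— 5 worlds.
For [][][]~p -> ~p:
s: [][][]~p is F, ~p is F. ✓
t: [][][]~p is F, ~p is F. ✓
u: [][][]~p is F, ~p is F. ✓
v: [][][]~p is F, ~p is F. ✓
w: [][][]~p is F, ~p is F. ✓
x: [][][]~p is F, ~p is T. ✓
y: [][][]~p is F, ~p is F. ✓
z: [][][]~p is F, ~p is F. ✓
— 8 worlds.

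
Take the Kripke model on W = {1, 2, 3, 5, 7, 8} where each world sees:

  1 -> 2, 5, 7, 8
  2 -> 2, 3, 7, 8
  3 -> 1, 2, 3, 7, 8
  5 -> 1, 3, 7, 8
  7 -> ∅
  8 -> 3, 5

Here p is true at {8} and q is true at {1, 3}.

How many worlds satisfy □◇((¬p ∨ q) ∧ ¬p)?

1: successors {2, 5, 7, 8}; ◇((¬p ∨ q) ∧ ¬p) there: 2:T, 5:T, 7:F, 8:T. ✗
2: successors {2, 3, 7, 8}; ◇((¬p ∨ q) ∧ ¬p) there: 2:T, 3:T, 7:F, 8:T. ✗
3: successors {1, 2, 3, 7, 8}; ◇((¬p ∨ q) ∧ ¬p) there: 1:T, 2:T, 3:T, 7:F, 8:T. ✗
5: successors {1, 3, 7, 8}; ◇((¬p ∨ q) ∧ ¬p) there: 1:T, 3:T, 7:F, 8:T. ✗
7: no successors, so □◇((¬p ∨ q) ∧ ¬p) holds vacuously. ✓
8: successors {3, 5}; ◇((¬p ∨ q) ∧ ¬p) there: 3:T, 5:T. ✓
Satisfying worlds: {7, 8}.

2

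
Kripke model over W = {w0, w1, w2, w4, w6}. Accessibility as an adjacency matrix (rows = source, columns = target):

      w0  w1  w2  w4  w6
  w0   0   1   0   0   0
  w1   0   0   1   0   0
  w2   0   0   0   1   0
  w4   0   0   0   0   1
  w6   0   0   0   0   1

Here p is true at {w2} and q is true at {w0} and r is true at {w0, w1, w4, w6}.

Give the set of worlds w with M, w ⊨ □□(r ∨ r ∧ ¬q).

{w1, w2, w4, w6}

w0: successors {w1}; □(r ∨ r ∧ ¬q) there: w1:F. ✗
w1: successors {w2}; □(r ∨ r ∧ ¬q) there: w2:T. ✓
w2: successors {w4}; □(r ∨ r ∧ ¬q) there: w4:T. ✓
w4: successors {w6}; □(r ∨ r ∧ ¬q) there: w6:T. ✓
w6: successors {w6}; □(r ∨ r ∧ ¬q) there: w6:T. ✓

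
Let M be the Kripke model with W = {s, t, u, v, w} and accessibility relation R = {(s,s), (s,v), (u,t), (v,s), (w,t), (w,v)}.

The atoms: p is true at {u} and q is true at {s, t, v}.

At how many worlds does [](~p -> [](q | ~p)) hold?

5

s: successors {s, v}; ~p -> [](q | ~p) there: s:T, v:T. ✓
t: no successors, so [](~p -> [](q | ~p)) holds vacuously. ✓
u: successors {t}; ~p -> [](q | ~p) there: t:T. ✓
v: successors {s}; ~p -> [](q | ~p) there: s:T. ✓
w: successors {t, v}; ~p -> [](q | ~p) there: t:T, v:T. ✓
Satisfying worlds: {s, t, u, v, w}.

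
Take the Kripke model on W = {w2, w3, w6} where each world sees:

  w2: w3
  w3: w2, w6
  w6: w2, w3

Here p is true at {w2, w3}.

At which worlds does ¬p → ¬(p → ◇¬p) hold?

w2: ¬p is F, ¬(p → ◇¬p) is T. ✓
w3: ¬p is F, ¬(p → ◇¬p) is F. ✓
w6: ¬p is T, ¬(p → ◇¬p) is F. ✗

{w2, w3}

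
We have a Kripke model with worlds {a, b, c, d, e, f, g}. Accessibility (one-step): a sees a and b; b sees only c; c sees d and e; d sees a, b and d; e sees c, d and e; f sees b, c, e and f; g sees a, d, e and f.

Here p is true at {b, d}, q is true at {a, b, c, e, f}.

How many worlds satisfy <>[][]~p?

0

a: successors {a, b}; [][]~p there: a:F, b:F. ✗
b: successors {c}; [][]~p there: c:F. ✗
c: successors {d, e}; [][]~p there: d:F, e:F. ✗
d: successors {a, b, d}; [][]~p there: a:F, b:F, d:F. ✗
e: successors {c, d, e}; [][]~p there: c:F, d:F, e:F. ✗
f: successors {b, c, e, f}; [][]~p there: b:F, c:F, e:F, f:F. ✗
g: successors {a, d, e, f}; [][]~p there: a:F, d:F, e:F, f:F. ✗
Satisfying worlds: ∅.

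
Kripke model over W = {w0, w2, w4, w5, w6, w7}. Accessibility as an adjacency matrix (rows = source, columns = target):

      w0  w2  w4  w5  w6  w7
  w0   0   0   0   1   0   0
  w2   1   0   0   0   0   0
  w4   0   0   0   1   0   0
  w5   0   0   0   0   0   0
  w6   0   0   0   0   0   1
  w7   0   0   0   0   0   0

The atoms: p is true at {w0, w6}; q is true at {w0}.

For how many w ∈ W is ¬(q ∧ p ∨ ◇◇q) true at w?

w0: q ∧ p ∨ ◇◇q is T. ✗
w2: q ∧ p ∨ ◇◇q is F. ✓
w4: q ∧ p ∨ ◇◇q is F. ✓
w5: q ∧ p ∨ ◇◇q is F. ✓
w6: q ∧ p ∨ ◇◇q is F. ✓
w7: q ∧ p ∨ ◇◇q is F. ✓
Satisfying worlds: {w2, w4, w5, w6, w7}.

5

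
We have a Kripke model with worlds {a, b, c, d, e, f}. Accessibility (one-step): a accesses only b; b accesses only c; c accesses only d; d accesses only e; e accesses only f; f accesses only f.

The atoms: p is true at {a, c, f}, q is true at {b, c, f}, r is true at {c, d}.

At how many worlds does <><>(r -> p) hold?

a: successors {b}; <>(r -> p) there: b:T. ✓
b: successors {c}; <>(r -> p) there: c:F. ✗
c: successors {d}; <>(r -> p) there: d:T. ✓
d: successors {e}; <>(r -> p) there: e:T. ✓
e: successors {f}; <>(r -> p) there: f:T. ✓
f: successors {f}; <>(r -> p) there: f:T. ✓
Satisfying worlds: {a, c, d, e, f}.

5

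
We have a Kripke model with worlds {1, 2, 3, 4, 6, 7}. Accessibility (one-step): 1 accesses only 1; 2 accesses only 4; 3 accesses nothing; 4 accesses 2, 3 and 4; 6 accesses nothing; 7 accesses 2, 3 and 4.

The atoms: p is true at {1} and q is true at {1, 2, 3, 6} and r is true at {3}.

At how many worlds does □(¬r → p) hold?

1: successors {1}; ¬r → p there: 1:T. ✓
2: successors {4}; ¬r → p there: 4:F. ✗
3: no successors, so □(¬r → p) holds vacuously. ✓
4: successors {2, 3, 4}; ¬r → p there: 2:F, 3:T, 4:F. ✗
6: no successors, so □(¬r → p) holds vacuously. ✓
7: successors {2, 3, 4}; ¬r → p there: 2:F, 3:T, 4:F. ✗
Satisfying worlds: {1, 3, 6}.

3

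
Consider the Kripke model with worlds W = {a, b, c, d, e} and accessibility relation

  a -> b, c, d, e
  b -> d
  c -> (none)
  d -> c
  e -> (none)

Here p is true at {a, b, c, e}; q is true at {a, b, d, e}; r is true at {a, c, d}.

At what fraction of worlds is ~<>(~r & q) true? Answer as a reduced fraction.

4/5

a: <>(~r & q) is T. ✗
b: <>(~r & q) is F. ✓
c: <>(~r & q) is F. ✓
d: <>(~r & q) is F. ✓
e: <>(~r & q) is F. ✓
That's 4 of 5 worlds, so 4/5.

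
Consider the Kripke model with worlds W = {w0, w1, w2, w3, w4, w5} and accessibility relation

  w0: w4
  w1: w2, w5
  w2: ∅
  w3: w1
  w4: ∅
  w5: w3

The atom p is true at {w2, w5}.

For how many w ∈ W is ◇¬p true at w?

w0: successors {w4}; ¬p there: w4:T. ✓
w1: successors {w2, w5}; ¬p there: w2:F, w5:F. ✗
w2: no successors, so ◇¬p fails. ✗
w3: successors {w1}; ¬p there: w1:T. ✓
w4: no successors, so ◇¬p fails. ✗
w5: successors {w3}; ¬p there: w3:T. ✓
Satisfying worlds: {w0, w3, w5}.

3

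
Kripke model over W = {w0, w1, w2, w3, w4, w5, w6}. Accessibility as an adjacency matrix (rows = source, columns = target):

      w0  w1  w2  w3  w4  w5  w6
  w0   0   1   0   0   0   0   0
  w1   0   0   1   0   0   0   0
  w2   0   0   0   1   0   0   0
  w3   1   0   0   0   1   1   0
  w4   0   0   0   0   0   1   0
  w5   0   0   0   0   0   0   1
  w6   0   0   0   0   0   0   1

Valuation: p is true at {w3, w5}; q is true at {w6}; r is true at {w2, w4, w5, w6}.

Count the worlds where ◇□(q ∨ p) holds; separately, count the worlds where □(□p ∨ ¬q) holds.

For ◇□(q ∨ p):
w0: successors {w1}; □(q ∨ p) there: w1:F. ✗
w1: successors {w2}; □(q ∨ p) there: w2:T. ✓
w2: successors {w3}; □(q ∨ p) there: w3:F. ✗
w3: successors {w0, w4, w5}; □(q ∨ p) there: w0:F, w4:T, w5:T. ✓
w4: successors {w5}; □(q ∨ p) there: w5:T. ✓
w5: successors {w6}; □(q ∨ p) there: w6:T. ✓
w6: successors {w6}; □(q ∨ p) there: w6:T. ✓
— 5 worlds.
For □(□p ∨ ¬q):
w0: successors {w1}; □p ∨ ¬q there: w1:T. ✓
w1: successors {w2}; □p ∨ ¬q there: w2:T. ✓
w2: successors {w3}; □p ∨ ¬q there: w3:T. ✓
w3: successors {w0, w4, w5}; □p ∨ ¬q there: w0:T, w4:T, w5:T. ✓
w4: successors {w5}; □p ∨ ¬q there: w5:T. ✓
w5: successors {w6}; □p ∨ ¬q there: w6:F. ✗
w6: successors {w6}; □p ∨ ¬q there: w6:F. ✗
— 5 worlds.

5 and 5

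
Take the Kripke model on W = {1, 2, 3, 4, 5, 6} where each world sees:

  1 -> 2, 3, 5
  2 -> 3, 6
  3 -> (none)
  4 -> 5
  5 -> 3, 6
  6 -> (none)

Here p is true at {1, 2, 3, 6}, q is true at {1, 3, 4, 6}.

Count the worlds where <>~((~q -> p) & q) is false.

1: successors {2, 3, 5}; ~((~q -> p) & q) there: 2:T, 3:F, 5:T. ✓
2: successors {3, 6}; ~((~q -> p) & q) there: 3:F, 6:F. ✗
3: no successors, so <>~((~q -> p) & q) fails. ✗
4: successors {5}; ~((~q -> p) & q) there: 5:T. ✓
5: successors {3, 6}; ~((~q -> p) & q) there: 3:F, 6:F. ✗
6: no successors, so <>~((~q -> p) & q) fails. ✗
Satisfying worlds: {1, 4}.
So <>~((~q -> p) & q) fails at the other 4 worlds.

4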